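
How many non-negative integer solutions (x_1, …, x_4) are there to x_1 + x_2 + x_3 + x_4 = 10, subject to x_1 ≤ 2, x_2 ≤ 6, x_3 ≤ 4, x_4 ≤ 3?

By stars and bars, unrestricted non-negative solutions to x_1+…+x_4 = 10 number C(10+3,3) = 286.
Subtract solutions that violate a single cap (substitute x_i' = x_i − (cap_i+1)): x_1 ≥ 3 gives C(10,3) = 120; x_2 ≥ 7 gives C(6,3) = 20; x_3 ≥ 5 gives C(8,3) = 56; x_4 ≥ 4 gives C(9,3) = 84. Together 280.
Add back pairs where two caps are both exceeded: 1 + 10 + 20 + 0 + 0 + 4 = 35.
By inclusion–exclusion the count is 286 − 280 + 35 = 41.

41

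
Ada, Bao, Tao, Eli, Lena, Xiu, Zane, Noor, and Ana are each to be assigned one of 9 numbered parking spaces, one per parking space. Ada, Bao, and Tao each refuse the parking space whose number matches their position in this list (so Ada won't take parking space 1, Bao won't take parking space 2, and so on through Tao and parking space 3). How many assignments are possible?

256320

Let Aᵢ (for i ∈ {1, 2, 3}) be the placements that put person i in their forbidden parking space. Any j of these fix j positions, leaving (9−j)! ways to fill the rest, and there are C(3,j) ways to pick which j.
By inclusion–exclusion, the number of valid placements is Σ_{j=0}^{3} (−1)^j C(3,j)·(9−j)!.
Computing: 362880 − 120960 + 15120 − 720 = 256320.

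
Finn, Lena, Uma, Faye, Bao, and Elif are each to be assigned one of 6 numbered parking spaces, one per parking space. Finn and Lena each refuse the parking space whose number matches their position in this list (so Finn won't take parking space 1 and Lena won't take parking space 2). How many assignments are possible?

Let Aᵢ (for i ∈ {1, 2}) be the placements that put person i in their forbidden parking space. Any j of these fix j positions, leaving (6−j)! ways to fill the rest, and there are C(2,j) ways to pick which j.
By inclusion–exclusion, the number of valid placements is Σ_{j=0}^{2} (−1)^j C(2,j)·(6−j)!.
Computing: 720 − 240 + 24 = 504.

504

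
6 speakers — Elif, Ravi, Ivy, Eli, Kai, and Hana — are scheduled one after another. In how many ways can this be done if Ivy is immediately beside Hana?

Place the 4 others and the Ivy-Hana pair as 5 objects in a line; the pair has 2 internal arrangements.
That gives 2 × 5! = 2 × 120 = 240.

240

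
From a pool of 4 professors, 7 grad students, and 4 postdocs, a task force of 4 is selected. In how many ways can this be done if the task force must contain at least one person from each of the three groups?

Total 4-person selections from all 15: C(15,4) = 1365.
Subtract selections that omit an entire group: no professors → C(11,4) = 330; no grad students → C(8,4) = 70; no postdocs → C(11,4) = 330.
Add back selections omitting two groups (i.e. drawn from a single group): C(4,4) + C(7,4) + C(4,4) = 37.
By inclusion–exclusion: 1365 − 730 + 37 = 672.

672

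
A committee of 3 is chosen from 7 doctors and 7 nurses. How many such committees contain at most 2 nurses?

329

Split by how many nurses are chosen (0 through 2).
Sum: C(7,0)·C(7,3) + C(7,1)·C(7,2) + C(7,2)·C(7,1) = 35 + 147 + 147 = 329.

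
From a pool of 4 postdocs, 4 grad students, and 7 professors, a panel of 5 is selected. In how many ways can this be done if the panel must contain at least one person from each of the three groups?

With no constraint there are C(15,5) = 3003 possible selections.
Selections missing a whole group: no postdocs → C(11,5) = 462; no grad students → C(11,5) = 462; no professors → C(8,5) = 56.
Add back selections omitting two groups (i.e. drawn from a single group): C(4,5) + C(4,5) + C(7,5) = 21.
By inclusion–exclusion: 3003 − 980 + 21 = 2044.

2044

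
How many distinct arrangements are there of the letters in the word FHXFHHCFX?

FHXFHHCFX has 9 letters with F appearing 3 times, H appearing 3 times, and X appearing twice.
Dividing 9! = 362880 by 3!·3!·2! = 72 for the repeated letters gives 5040.

5040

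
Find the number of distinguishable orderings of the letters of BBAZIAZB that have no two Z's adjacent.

Total arrangements of BBAZIAZB: 8!/(3!·2!·2!) = 1680.
If the two Z's are adjacent, glue them into one block, leaving 7 items to arrange: (7)!/(3!·2!) = 420 ways.
Hence 1680 − 420 = 1260.

1260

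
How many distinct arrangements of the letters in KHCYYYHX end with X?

420

With the last slot taken by X, it remains to arrange the other 7 letters (KHCYYYH).
Those 7 letters have H appearing twice and Y appearing 3 times, giving (7)!/(3!·2!) = 420.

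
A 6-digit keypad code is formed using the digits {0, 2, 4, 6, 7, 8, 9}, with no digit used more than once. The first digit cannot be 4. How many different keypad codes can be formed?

4320

The first digit has 7−1 = 6 choices (anything except 4).
The remaining 5 digits are filled from the other 6 symbols without repetition: 6 × 5 × 4 × 3 × 2 = 720.
Total: 6 × 720 = 4320.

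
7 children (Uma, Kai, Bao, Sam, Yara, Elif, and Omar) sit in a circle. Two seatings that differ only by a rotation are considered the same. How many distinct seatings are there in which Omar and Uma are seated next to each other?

240

Glue Omar and Uma into a block (2 internal orders). Seating 6 units around a circle gives (5)! arrangements.
So 2 × (5)! = 2 × 120 = 240.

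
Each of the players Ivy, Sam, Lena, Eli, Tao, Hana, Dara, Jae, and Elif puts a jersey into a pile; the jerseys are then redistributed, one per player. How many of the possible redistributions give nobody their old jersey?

133496

This is the derangement count D_9: permutations of 9 items with no fixed point.
By inclusion–exclusion this is Σ_{j=0}^{9} (−1)^j C(9,j)·(9−j)!.
Computing: 362880 − 362880 + 181440 − 60480 + 15120 − 3024 + 504 − 72 + 9 − 1 = 133496.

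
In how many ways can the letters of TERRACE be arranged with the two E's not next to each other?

Total arrangements of TERRACE: 7!/(2!·2!) = 1260.
Arrangements with the E's together: treat EE as one letter, giving (6)!/(2!) = 360.
Subtracting, 1260 − 360 = 900 arrangements keep the E's apart.

900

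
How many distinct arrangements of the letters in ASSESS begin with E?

5

Fix E in the first position and arrange the remaining 5 letters.
Those 5 letters have S appearing 4 times, giving (5)!/(4!) = 5.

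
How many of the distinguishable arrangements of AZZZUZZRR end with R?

Fix R in the last position and arrange the remaining 8 letters.
Those 8 letters have Z appearing 5 times, giving (8)!/(5!) = 336.

336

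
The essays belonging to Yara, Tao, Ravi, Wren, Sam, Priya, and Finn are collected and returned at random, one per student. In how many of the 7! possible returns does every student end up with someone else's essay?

Let Aᵢ be the assignments in which student i gets their own essay. We want the size of the complement of A₁∪…∪A_7.
By inclusion–exclusion this is Σ_{j=0}^{7} (−1)^j C(7,j)·(7−j)!.
Computing: 5040 − 5040 + 2520 − 840 + 210 − 42 + 7 − 1 = 1854.

1854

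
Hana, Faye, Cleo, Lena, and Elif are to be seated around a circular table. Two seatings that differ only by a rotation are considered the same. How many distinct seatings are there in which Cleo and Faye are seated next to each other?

Treat {Cleo, Faye} as one unit (2 internal orders) and seat the resulting 4 units around the table: (3)! circular arrangements.
So 2 × (3)! = 2 × 6 = 12.

12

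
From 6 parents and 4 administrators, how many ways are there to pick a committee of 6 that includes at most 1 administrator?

25

Split by how many administrators are chosen (0 through 1).
Sum: C(4,0)·C(6,6) + C(4,1)·C(6,5) = 1 + 24 = 25.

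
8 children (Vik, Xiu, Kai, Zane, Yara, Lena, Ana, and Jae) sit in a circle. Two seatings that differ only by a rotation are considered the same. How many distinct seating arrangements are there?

Seat Vik anywhere (absorbing the rotational symmetry), then permute the other 7: (7)! = 5040.

5040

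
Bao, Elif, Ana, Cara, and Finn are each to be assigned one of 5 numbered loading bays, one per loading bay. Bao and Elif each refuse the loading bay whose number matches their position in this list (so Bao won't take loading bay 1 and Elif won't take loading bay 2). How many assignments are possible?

78

Let Aᵢ (for i ∈ {1, 2}) be the placements that put person i in their forbidden loading bay. Any j of these fix j positions, leaving (5−j)! ways to fill the rest, and there are C(2,j) ways to pick which j.
By inclusion–exclusion, the number of valid placements is Σ_{j=0}^{2} (−1)^j C(2,j)·(5−j)!.
Computing: 120 − 48 + 6 = 78.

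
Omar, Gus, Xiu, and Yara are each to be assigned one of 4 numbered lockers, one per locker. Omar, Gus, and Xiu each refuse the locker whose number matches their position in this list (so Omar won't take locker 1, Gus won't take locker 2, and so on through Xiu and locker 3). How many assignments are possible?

Let Aᵢ (for i ∈ {1, 2, 3}) be the placements that put person i in their forbidden locker. Any j of these fix j positions, leaving (4−j)! ways to fill the rest, and there are C(3,j) ways to pick which j.
By inclusion–exclusion, the number of valid placements is Σ_{j=0}^{3} (−1)^j C(3,j)·(4−j)!.
Computing: 24 − 18 + 6 − 1 = 11.

11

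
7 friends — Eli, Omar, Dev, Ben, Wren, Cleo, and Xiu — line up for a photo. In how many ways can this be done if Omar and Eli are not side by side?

Of the 7! = 5040 arrangements, those with Omar and Eli adjacent number 2 × 6! = 1440 (treat the pair as a block with 2 internal orders).
So 5040 − 1440 = 3600 arrangements keep them apart.

3600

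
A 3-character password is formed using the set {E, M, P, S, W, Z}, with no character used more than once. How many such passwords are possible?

This is a permutation of 3 out of 6: P(6,3) = 6!/3!.
That product is 6 × 5 × 4 = 120.

120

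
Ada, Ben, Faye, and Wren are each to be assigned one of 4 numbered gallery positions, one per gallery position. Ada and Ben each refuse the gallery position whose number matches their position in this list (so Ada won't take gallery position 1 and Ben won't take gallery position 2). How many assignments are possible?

14

Let Aᵢ (for i ∈ {1, 2}) be the placements that put person i in their forbidden gallery position. Any j of these fix j positions, leaving (4−j)! ways to fill the rest, and there are C(2,j) ways to pick which j.
By inclusion–exclusion, the number of valid placements is Σ_{j=0}^{2} (−1)^j C(2,j)·(4−j)!.
Computing: 24 − 12 + 2 = 14.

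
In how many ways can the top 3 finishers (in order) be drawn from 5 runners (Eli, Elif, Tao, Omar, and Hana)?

60

This is an ordered selection of 3 from 5: P(5,3).
That gives 5 × 4 × 3 = 60.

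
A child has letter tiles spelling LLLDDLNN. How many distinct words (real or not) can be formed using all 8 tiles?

420

LLLDDLNN has 8 letters with D appearing twice, L appearing 4 times, and N appearing twice.
Dividing 8! = 40320 by 4!·2!·2! = 96 for the repeated letters gives 420.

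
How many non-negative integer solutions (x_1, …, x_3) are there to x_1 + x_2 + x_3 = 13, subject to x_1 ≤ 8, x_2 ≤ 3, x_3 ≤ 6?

14

By stars and bars, unrestricted non-negative solutions to x_1+…+x_3 = 13 number C(13+2,2) = 105.
Subtract solutions that violate a single cap (substitute x_i' = x_i − (cap_i+1)): x_1 ≥ 9 gives C(6,2) = 15; x_2 ≥ 4 gives C(11,2) = 55; x_3 ≥ 7 gives C(8,2) = 28. Together 98.
Add back pairs where two caps are both exceeded: 1 + 0 + 6 = 7.
By inclusion–exclusion the count is 105 − 98 + 7 = 14.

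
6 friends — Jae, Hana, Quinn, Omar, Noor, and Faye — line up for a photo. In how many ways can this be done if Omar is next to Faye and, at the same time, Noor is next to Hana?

Treat {Omar,Faye} as one block (2 orders) and {Noor,Hana} as another (2 orders).
That leaves 4 units to arrange: 2 × 2 × 4! = 4 × 24 = 96.

96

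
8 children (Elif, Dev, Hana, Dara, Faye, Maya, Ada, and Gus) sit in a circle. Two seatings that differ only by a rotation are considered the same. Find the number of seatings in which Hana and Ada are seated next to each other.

1440

Treat {Hana, Ada} as one unit (2 internal orders) and seat the resulting 7 units around the table: (6)! circular arrangements.
So 2 × (6)! = 2 × 720 = 1440.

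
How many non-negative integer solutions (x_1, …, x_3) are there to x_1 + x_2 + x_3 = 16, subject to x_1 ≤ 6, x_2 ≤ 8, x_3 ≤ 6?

15

Ignoring the caps, the number of non-negative solutions to x_1+…+x_3 = 16 is C(18,2) = 153.
Subtract solutions that violate a single cap (substitute x_i' = x_i − (cap_i+1)): x_1 ≥ 7 gives C(11,2) = 55; x_2 ≥ 9 gives C(9,2) = 36; x_3 ≥ 7 gives C(11,2) = 55. Together 146.
Add back pairs where two caps are both exceeded: 1 + 6 + 1 = 8.
By inclusion–exclusion the count is 153 − 146 + 8 = 15.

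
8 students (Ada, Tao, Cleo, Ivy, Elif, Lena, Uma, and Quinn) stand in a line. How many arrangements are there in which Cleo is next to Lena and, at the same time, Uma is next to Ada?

2880

Treat {Cleo,Lena} as one block (2 orders) and {Uma,Ada} as another (2 orders).
That leaves 6 units to arrange: 2 × 2 × 6! = 4 × 720 = 2880.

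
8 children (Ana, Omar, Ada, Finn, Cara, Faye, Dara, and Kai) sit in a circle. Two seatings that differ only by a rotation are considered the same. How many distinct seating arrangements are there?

5040

Fix one person's seat to break rotational symmetry; the remaining 7 people can be arranged in (7)! = 5040 ways.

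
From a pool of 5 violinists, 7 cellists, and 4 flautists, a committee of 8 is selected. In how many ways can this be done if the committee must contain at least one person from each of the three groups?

With no constraint there are C(16,8) = 12870 possible selections.
Subtract selections that omit an entire group: no violinists → C(11,8) = 165; no cellists → C(9,8) = 9; no flautists → C(12,8) = 495.
Add back selections omitting two groups (i.e. drawn from a single group): C(5,8) + C(7,8) + C(4,8) = 0.
By inclusion–exclusion: 12870 − 669 + 0 = 12201.

12201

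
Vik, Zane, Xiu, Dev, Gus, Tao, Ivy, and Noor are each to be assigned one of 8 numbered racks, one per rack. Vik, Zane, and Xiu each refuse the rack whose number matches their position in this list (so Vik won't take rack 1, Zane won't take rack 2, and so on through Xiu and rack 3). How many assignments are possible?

Let Aᵢ (for i ∈ {1, 2, 3}) be the placements that put person i in their forbidden rack. Any j of these fix j positions, leaving (8−j)! ways to fill the rest, and there are C(3,j) ways to pick which j.
By inclusion–exclusion, the number of valid placements is Σ_{j=0}^{3} (−1)^j C(3,j)·(8−j)!.
Computing: 40320 − 15120 + 2160 − 120 = 27240.

27240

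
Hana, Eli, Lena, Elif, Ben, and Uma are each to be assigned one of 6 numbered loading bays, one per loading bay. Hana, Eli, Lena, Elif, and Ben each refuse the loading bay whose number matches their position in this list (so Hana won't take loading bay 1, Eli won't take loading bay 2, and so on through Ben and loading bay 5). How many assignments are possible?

309

Let Aᵢ (for 1 ≤ i ≤ 5) be the placements that put person i in their forbidden loading bay. Any j of these fix j positions, leaving (6−j)! ways to fill the rest, and there are C(5,j) ways to pick which j.
By inclusion–exclusion, the number of valid placements is Σ_{j=0}^{5} (−1)^j C(5,j)·(6−j)!.
Computing: 720 − 600 + 240 − 60 + 10 − 1 = 309.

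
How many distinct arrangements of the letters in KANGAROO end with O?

Fix O in the last position and arrange the remaining 7 letters.
Those 7 letters have A appearing twice, giving (7)!/(2!) = 2520.

2520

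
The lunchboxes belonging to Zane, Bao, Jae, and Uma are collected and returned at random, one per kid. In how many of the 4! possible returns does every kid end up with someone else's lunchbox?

Let Aᵢ be the assignments in which kid i gets their own lunchbox. We want the size of the complement of A₁∪…∪A_4.
By inclusion–exclusion this is Σ_{j=0}^{4} (−1)^j C(4,j)·(4−j)!.
Computing: 24 − 24 + 12 − 4 + 1 = 9.

9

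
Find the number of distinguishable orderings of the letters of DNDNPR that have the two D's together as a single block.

Treat the 2 copies of D as a single block. The multiset to arrange is then {DD, N, N, P, R}, 5 items in all.
That gives (5)!/(2!) = 60 arrangements.

60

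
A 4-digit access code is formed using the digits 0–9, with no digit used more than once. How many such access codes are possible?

This is a permutation of 4 out of 10: P(10,4) = 10!/6!.
10 × 9 × 8 × 7 = 5040.

5040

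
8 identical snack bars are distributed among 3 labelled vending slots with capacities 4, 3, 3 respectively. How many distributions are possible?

6

Without the upper bounds there are C(10,2) = 45 ways to split 8 among 3 vending slots.
Subtract solutions that violate a single cap (substitute x_i' = x_i − (cap_i+1)): x_1 ≥ 5 gives C(5,2) = 10; x_2 ≥ 4 gives C(6,2) = 15; x_3 ≥ 4 gives C(6,2) = 15. Together 40.
Add back pairs where two caps are both exceeded: 0 + 0 + 1 = 1.
By inclusion–exclusion the count is 45 − 40 + 1 = 6.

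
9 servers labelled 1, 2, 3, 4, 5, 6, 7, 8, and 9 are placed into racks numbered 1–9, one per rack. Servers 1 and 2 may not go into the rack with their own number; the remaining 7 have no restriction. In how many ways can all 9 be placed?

Let Aᵢ (for i ∈ {1, 2}) be the placements that put server i in its forbidden rack. Any j of these fix j positions, leaving (9−j)! ways to fill the rest, and there are C(2,j) ways to pick which j.
By inclusion–exclusion, the number of valid placements is Σ_{j=0}^{2} (−1)^j C(2,j)·(9−j)!.
Computing: 362880 − 80640 + 5040 = 287280.

287280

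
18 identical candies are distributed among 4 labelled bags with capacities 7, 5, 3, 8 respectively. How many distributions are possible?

Without the upper bounds there are C(21,3) = 1330 ways to split 18 among 4 bags.
Subtract solutions that violate a single cap (substitute x_i' = x_i − (cap_i+1)): x_1 ≥ 8 gives C(13,3) = 286; x_2 ≥ 6 gives C(15,3) = 455; x_3 ≥ 4 gives C(17,3) = 680; x_4 ≥ 9 gives C(12,3) = 220. Together 1641.
Add back pairs where two caps are both exceeded: 35 + 84 + 4 + 165 + 20 + 56 = 364.
Subtract triples: 1 + 0 + 0 + 0 = 1.
By inclusion–exclusion the count is 1330 − 1641 + 364 − 1 = 52.

52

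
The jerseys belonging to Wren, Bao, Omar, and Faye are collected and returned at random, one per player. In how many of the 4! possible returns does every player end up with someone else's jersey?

This is the derangement count D_4: permutations of 4 items with no fixed point.
By inclusion–exclusion this is Σ_{j=0}^{4} (−1)^j C(4,j)·(4−j)!.
Computing: 24 − 24 + 12 − 4 + 1 = 9.

9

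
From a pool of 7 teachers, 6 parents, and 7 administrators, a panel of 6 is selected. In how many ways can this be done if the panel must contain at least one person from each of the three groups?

With no constraint there are C(20,6) = 38760 possible selections.
Subtract selections that omit an entire group: no teachers → C(13,6) = 1716; no parents → C(14,6) = 3003; no administrators → C(13,6) = 1716.
Add back selections omitting two groups (i.e. drawn from a single group): C(7,6) + C(6,6) + C(7,6) = 15.
By inclusion–exclusion: 38760 − 6435 + 15 = 32340.

32340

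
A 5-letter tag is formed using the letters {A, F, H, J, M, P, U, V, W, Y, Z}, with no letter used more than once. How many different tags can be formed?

Choose and order 5 of the 11 symbols: the first letter has 11 options, the next 10, and so on down to 7.
That product is 11 × 10 × 9 × 8 × 7 = 55440.

55440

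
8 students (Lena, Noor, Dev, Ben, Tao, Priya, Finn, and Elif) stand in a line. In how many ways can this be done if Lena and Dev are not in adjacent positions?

30240

Of the 8! = 40320 arrangements, those with Lena and Dev adjacent number 2 × 7! = 10080 (treat the pair as a block with 2 internal orders).
So 40320 − 10080 = 30240 arrangements keep them apart.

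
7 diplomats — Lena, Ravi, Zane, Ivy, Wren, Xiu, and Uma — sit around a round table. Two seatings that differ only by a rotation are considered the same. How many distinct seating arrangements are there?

720

Seat Lena anywhere (absorbing the rotational symmetry), then permute the other 6: (6)! = 720.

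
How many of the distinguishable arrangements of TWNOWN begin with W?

Fix W in the first position and arrange the remaining 5 letters.
Those 5 letters have N appearing twice, giving (5)!/(2!) = 60.

60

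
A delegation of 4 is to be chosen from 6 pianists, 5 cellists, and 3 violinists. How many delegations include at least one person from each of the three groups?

495

With no constraint there are C(14,4) = 1001 possible selections.
Selections missing a whole group: no pianists → C(8,4) = 70; no cellists → C(9,4) = 126; no violinists → C(11,4) = 330.
Add back selections omitting two groups (i.e. drawn from a single group): C(6,4) + C(5,4) + C(3,4) = 20.
By inclusion–exclusion: 1001 − 526 + 20 = 495.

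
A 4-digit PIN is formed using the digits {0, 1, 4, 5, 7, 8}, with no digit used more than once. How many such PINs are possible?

360

With no repetition, fill the 4 digits in order: 6 choices, then 5, down to 3.
6 × 5 × 4 × 3 = 360.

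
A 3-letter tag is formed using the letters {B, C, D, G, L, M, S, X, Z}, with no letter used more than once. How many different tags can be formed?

This is a permutation of 3 out of 9: P(9,3) = 9!/6!.
9 × 8 × 7 = 504.

504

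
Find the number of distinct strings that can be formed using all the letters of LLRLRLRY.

Letter multiplicities in LLRLRLRY: L×4, R×3, Y×1.
The number of distinct arrangements is 8!/(4!·3!) = 40320/144 = 280.

280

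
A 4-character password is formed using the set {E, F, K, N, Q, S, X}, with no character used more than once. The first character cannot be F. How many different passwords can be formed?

The first character has 7−1 = 6 choices (anything except F).
The remaining 3 characters are filled from the other 6 symbols without repetition: 6 × 5 × 4 = 120.
Total: 6 × 120 = 720.

720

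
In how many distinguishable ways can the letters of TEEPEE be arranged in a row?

TEEPEE has 6 letters with E appearing 4 times.
The number of distinct arrangements is 6!/(4!) = 720/24 = 30.

30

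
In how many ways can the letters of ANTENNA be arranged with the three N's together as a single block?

Treat the 3 copies of N as a single block. The multiset to arrange is then {NNN, A, A, E, T}, 5 items in all.
That gives (5)!/(2!) = 60 arrangements.

60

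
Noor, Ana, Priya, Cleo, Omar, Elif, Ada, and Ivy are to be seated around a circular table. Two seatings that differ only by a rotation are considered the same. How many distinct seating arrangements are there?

5040

Around a circle, 8 distinct people have 8!/8 = (7)! = 5040 rotationally distinct seatings.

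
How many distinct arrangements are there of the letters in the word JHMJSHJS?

JHMJSHJS has 8 letters with H appearing twice, J appearing 3 times, and S appearing twice.
So there are 8! / (3!·2!·2!) = 1680 distinguishable arrangements.

1680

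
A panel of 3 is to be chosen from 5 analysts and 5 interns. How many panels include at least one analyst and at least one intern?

100

Unrestricted: C(10,3) = 120 ways to pick any 3 of the 10.
Selections missing a whole group: no analysts → C(5,3) = 10; no interns → C(5,3) = 10.
Both groups omitted at once is impossible, so 120 − 20 = 100.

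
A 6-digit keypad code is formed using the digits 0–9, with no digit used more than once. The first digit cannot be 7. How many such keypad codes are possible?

The first digit has 10−1 = 9 choices (anything except 7).
The remaining 5 digits are filled from the other 9 symbols without repetition: 9 × 8 × 7 × 6 × 5 = 15120.
Total: 9 × 15120 = 136080.

136080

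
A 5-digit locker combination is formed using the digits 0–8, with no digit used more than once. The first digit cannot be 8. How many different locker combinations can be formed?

13440

The first digit has 9−1 = 8 choices (anything except 8).
The remaining 4 digits are filled from the other 8 symbols without repetition: 8 × 7 × 6 × 5 = 1680.
Total: 8 × 1680 = 13440.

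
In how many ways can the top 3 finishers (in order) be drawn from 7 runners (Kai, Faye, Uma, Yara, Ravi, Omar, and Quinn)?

210

There are 7 choices for 1st place, 6 for 2nd, and 5 for 3rd.
That gives 7 × 6 × 5 = 210.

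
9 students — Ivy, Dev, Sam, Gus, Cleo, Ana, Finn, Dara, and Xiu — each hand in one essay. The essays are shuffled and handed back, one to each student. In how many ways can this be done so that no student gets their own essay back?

Count assignments avoiding every fixed point. For any j of the 9 students fixed to their own essay, the other 9−j can be arranged in (9−j)! ways.
By inclusion–exclusion this is Σ_{j=0}^{9} (−1)^j C(9,j)·(9−j)!.
Computing: 362880 − 362880 + 181440 − 60480 + 15120 − 3024 + 504 − 72 + 9 − 1 = 133496.

133496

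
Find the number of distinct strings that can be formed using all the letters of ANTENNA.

420

Letter multiplicities in ANTENNA: A×2, E×1, N×3, T×1.
The number of distinct arrangements is 7!/(3!·2!) = 5040/12 = 420.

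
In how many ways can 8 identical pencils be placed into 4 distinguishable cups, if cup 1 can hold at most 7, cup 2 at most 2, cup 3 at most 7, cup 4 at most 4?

88

Without the upper bounds there are C(11,3) = 165 ways to split 8 among 4 cups.
Subtract solutions that violate a single cap (substitute x_i' = x_i − (cap_i+1)): x_1 ≥ 8 gives C(3,3) = 1; x_2 ≥ 3 gives C(8,3) = 56; x_3 ≥ 8 gives C(3,3) = 1; x_4 ≥ 5 gives C(6,3) = 20. Together 78.
Add back pairs where two caps are both exceeded: 0 + 0 + 0 + 0 + 1 + 0 = 1.
By inclusion–exclusion the count is 165 − 78 + 1 = 88.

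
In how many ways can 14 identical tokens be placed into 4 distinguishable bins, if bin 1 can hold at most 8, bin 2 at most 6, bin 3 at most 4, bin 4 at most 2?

Without the upper bounds there are C(17,3) = 680 ways to split 14 among 4 bins.
Subtract solutions that violate a single cap (substitute x_i' = x_i − (cap_i+1)): x_1 ≥ 9 gives C(8,3) = 56; x_2 ≥ 7 gives C(10,3) = 120; x_3 ≥ 5 gives C(12,3) = 220; x_4 ≥ 3 gives C(14,3) = 364. Together 760.
Add back pairs where two caps are both exceeded: 0 + 1 + 10 + 10 + 35 + 84 = 140.
By inclusion–exclusion the count is 680 − 760 + 140 = 60.

60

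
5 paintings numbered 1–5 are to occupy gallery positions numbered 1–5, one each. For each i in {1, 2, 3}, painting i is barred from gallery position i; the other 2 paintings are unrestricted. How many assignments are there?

Let Aᵢ (for i ∈ {1, 2, 3}) be the placements that put painting i in its forbidden gallery position. Any j of these fix j positions, leaving (5−j)! ways to fill the rest, and there are C(3,j) ways to pick which j.
By inclusion–exclusion, the number of valid placements is Σ_{j=0}^{3} (−1)^j C(3,j)·(5−j)!.
Computing: 120 − 72 + 18 − 2 = 64.

64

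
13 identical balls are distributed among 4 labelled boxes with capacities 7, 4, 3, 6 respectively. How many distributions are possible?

89

By stars and bars, unrestricted non-negative solutions to x_1+…+x_4 = 13 number C(13+3,3) = 560.
Subtract solutions that violate a single cap (substitute x_i' = x_i − (cap_i+1)): x_1 ≥ 8 gives C(8,3) = 56; x_2 ≥ 5 gives C(11,3) = 165; x_3 ≥ 4 gives C(12,3) = 220; x_4 ≥ 7 gives C(9,3) = 84. Together 525.
Add back pairs where two caps are both exceeded: 1 + 4 + 0 + 35 + 4 + 10 = 54.
By inclusion–exclusion the count is 560 − 525 + 54 = 89.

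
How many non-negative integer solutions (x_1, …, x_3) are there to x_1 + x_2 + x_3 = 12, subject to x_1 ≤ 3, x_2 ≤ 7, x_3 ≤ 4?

Ignoring the caps, the number of non-negative solutions to x_1+…+x_3 = 12 is C(14,2) = 91.
Subtract solutions that violate a single cap (substitute x_i' = x_i − (cap_i+1)): x_1 ≥ 4 gives C(10,2) = 45; x_2 ≥ 8 gives C(6,2) = 15; x_3 ≥ 5 gives C(9,2) = 36. Together 96.
Add back pairs where two caps are both exceeded: 1 + 10 + 0 = 11.
By inclusion–exclusion the count is 91 − 96 + 11 = 6.

6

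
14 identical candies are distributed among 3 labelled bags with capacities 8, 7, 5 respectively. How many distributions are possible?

By stars and bars, unrestricted non-negative solutions to x_1+…+x_3 = 14 number C(14+2,2) = 120.
Subtract solutions that violate a single cap (substitute x_i' = x_i − (cap_i+1)): x_1 ≥ 9 gives C(7,2) = 21; x_2 ≥ 8 gives C(8,2) = 28; x_3 ≥ 6 gives C(10,2) = 45. Together 94.
Add back pairs where two caps are both exceeded: 0 + 0 + 1 = 1.
By inclusion–exclusion the count is 120 − 94 + 1 = 27.

27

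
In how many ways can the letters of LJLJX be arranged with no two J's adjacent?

There are 5!/(2!·2!) = 30 arrangements of LJLJX in total.
Arrangements with the J's together: treat JJ as one letter, giving (4)!/(2!) = 12.
Hence 30 − 12 = 18.

18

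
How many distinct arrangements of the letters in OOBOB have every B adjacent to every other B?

4

Treat the 2 copies of B as a single block. The multiset to arrange is then {BB, O, O, O}, 4 items in all.
That gives (4)!/(3!) = 4 arrangements.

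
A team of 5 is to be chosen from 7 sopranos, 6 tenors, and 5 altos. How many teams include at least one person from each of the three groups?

6055

Unrestricted: C(18,5) = 8568 ways to pick any 5 of the 18.
Selections missing a whole group: no sopranos → C(11,5) = 462; no tenors → C(12,5) = 792; no altos → C(13,5) = 1287.
Add back selections omitting two groups (i.e. drawn from a single group): C(7,5) + C(6,5) + C(5,5) = 28.
By inclusion–exclusion: 8568 − 2541 + 28 = 6055.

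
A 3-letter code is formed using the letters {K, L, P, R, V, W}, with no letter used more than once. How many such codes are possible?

120

With no repetition, fill the 3 letters in order: 6 choices, then 5, down to 4.
That product is 6 × 5 × 4 = 120.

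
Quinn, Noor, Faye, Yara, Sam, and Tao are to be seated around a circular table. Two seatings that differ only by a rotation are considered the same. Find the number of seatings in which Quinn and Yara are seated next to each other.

48

Glue Quinn and Yara into a block (2 internal orders). Seating 5 units around a circle gives (4)! arrangements.
So 2 × (4)! = 2 × 24 = 48.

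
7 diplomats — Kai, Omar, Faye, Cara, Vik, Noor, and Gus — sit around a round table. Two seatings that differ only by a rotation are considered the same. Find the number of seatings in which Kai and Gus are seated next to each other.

240

Glue Kai and Gus into a block (2 internal orders). Seating 6 units around a circle gives (5)! arrangements.
So 2 × (5)! = 2 × 120 = 240.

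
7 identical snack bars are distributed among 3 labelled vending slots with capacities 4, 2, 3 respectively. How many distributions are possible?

By stars and bars, unrestricted non-negative solutions to x_1+…+x_3 = 7 number C(7+2,2) = 36.
Subtract solutions that violate a single cap (substitute x_i' = x_i − (cap_i+1)): x_1 ≥ 5 gives C(4,2) = 6; x_2 ≥ 3 gives C(6,2) = 15; x_3 ≥ 4 gives C(5,2) = 10. Together 31.
Add back pairs where two caps are both exceeded: 0 + 0 + 1 = 1.
By inclusion–exclusion the count is 36 − 31 + 1 = 6.

6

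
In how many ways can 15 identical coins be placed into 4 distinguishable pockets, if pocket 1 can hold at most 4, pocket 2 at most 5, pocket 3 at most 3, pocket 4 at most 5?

10

Without the upper bounds there are C(18,3) = 816 ways to split 15 among 4 pockets.
Subtract solutions that violate a single cap (substitute x_i' = x_i − (cap_i+1)): x_1 ≥ 5 gives C(13,3) = 286; x_2 ≥ 6 gives C(12,3) = 220; x_3 ≥ 4 gives C(14,3) = 364; x_4 ≥ 6 gives C(12,3) = 220. Together 1090.
Add back pairs where two caps are both exceeded: 35 + 84 + 35 + 56 + 20 + 56 = 286.
Subtract triples: 1 + 0 + 1 + 0 = 2.
By inclusion–exclusion the count is 816 − 1090 + 286 − 2 = 10.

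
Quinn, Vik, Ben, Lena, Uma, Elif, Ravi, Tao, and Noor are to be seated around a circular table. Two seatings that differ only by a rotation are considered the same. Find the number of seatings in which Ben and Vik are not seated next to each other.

30240

All circular seatings of 9 people number (8)! = 40320.
Seatings with Ben beside Vik: treat them as a block with 2 internal orders, giving 2 × (7)! = 10080.
Subtracting, 40320 − 10080 = 30240.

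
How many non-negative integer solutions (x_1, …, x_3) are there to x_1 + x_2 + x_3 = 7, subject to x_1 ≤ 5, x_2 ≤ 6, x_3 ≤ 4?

Ignoring the caps, the number of non-negative solutions to x_1+…+x_3 = 7 is C(9,2) = 36.
Subtract solutions that violate a single cap (substitute x_i' = x_i − (cap_i+1)): x_1 ≥ 6 gives C(3,2) = 3; x_2 ≥ 7 gives C(2,2) = 1; x_3 ≥ 5 gives C(4,2) = 6. Together 10.
No two caps can be exceeded simultaneously, so the pair terms are all 0.
By inclusion–exclusion the count is 36 − 10 + 0 = 26.

26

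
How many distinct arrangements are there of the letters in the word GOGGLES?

Letter multiplicities in GOGGLES: E×1, G×3, L×1, O×1, S×1.
The number of distinct arrangements is 7!/(3!) = 5040/6 = 840.

840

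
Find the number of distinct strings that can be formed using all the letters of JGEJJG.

60

JGEJJG has 6 letters with G appearing twice and J appearing 3 times.
Dividing 6! = 720 by 3!·2! = 12 for the repeated letters gives 60.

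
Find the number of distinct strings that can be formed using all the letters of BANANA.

60

The 6 letters of BANANA have repeats: A appearing 3 times and N appearing twice.
Dividing 6! = 720 by 3!·2! = 12 for the repeated letters gives 60.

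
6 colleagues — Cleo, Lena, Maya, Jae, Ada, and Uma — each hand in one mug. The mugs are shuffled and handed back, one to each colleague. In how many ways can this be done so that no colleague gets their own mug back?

Count assignments avoiding every fixed point. For any j of the 6 colleagues fixed to their own mug, the other 6−j can be arranged in (6−j)! ways.
By inclusion–exclusion this is Σ_{j=0}^{6} (−1)^j C(6,j)·(6−j)!.
Computing: 720 − 720 + 360 − 120 + 30 − 6 + 1 = 265.

265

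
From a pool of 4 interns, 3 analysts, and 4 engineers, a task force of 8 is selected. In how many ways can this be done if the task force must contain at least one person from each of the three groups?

Unrestricted: C(11,8) = 165 ways to pick any 8 of the 11.
Subtract selections that omit an entire group: no interns → C(7,8) = 0; no analysts → C(8,8) = 1; no engineers → C(7,8) = 0.
Add back selections omitting two groups (i.e. drawn from a single group): C(4,8) + C(3,8) + C(4,8) = 0.
By inclusion–exclusion: 165 − 1 + 0 = 164.

164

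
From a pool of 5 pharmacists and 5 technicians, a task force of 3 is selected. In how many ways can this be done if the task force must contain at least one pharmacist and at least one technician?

Total 3-person selections from all 10: C(10,3) = 120.
Selections missing a whole group: no pharmacists → C(5,3) = 10; no technicians → C(5,3) = 10.
Both groups omitted at once is impossible, so 120 − 20 = 100.

100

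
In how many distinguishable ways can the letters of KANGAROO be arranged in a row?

Letter multiplicities in KANGAROO: A×2, G×1, K×1, N×1, O×2, R×1.
Dividing 8! = 40320 by 2!·2! = 4 for the repeated letters gives 10080.

10080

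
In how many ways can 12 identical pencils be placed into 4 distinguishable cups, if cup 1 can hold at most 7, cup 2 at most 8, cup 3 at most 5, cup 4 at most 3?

162

Without the upper bounds there are C(15,3) = 455 ways to split 12 among 4 cups.
Subtract solutions that violate a single cap (substitute x_i' = x_i − (cap_i+1)): x_1 ≥ 8 gives C(7,3) = 35; x_2 ≥ 9 gives C(6,3) = 20; x_3 ≥ 6 gives C(9,3) = 84; x_4 ≥ 4 gives C(11,3) = 165. Together 304.
Add back pairs where two caps are both exceeded: 0 + 0 + 1 + 0 + 0 + 10 = 11.
By inclusion–exclusion the count is 455 − 304 + 11 = 162.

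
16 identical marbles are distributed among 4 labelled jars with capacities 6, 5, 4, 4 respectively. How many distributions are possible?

By stars and bars, unrestricted non-negative solutions to x_1+…+x_4 = 16 number C(16+3,3) = 969.
Subtract solutions that violate a single cap (substitute x_i' = x_i − (cap_i+1)): x_1 ≥ 7 gives C(12,3) = 220; x_2 ≥ 6 gives C(13,3) = 286; x_3 ≥ 5 gives C(14,3) = 364; x_4 ≥ 5 gives C(14,3) = 364. Together 1234.
Add back pairs where two caps are both exceeded: 20 + 35 + 35 + 56 + 56 + 84 = 286.
Subtract triples: 0 + 0 + 0 + 1 = 1.
By inclusion–exclusion the count is 969 − 1234 + 286 − 1 = 20.

20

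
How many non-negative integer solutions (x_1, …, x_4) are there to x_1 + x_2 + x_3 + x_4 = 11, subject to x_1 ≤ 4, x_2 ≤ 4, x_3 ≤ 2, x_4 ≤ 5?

Ignoring the caps, the number of non-negative solutions to x_1+…+x_4 = 11 is C(14,3) = 364.
Subtract solutions that violate a single cap (substitute x_i' = x_i − (cap_i+1)): x_1 ≥ 5 gives C(9,3) = 84; x_2 ≥ 5 gives C(9,3) = 84; x_3 ≥ 3 gives C(11,3) = 165; x_4 ≥ 6 gives C(8,3) = 56. Together 389.
Add back pairs where two caps are both exceeded: 4 + 20 + 1 + 20 + 1 + 10 = 56.
By inclusion–exclusion the count is 364 − 389 + 56 = 31.

31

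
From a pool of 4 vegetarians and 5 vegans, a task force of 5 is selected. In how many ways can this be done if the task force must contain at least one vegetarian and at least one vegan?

With no constraint there are C(9,5) = 126 possible selections.
Selections missing a whole group: no vegetarians → C(5,5) = 1; no vegans → C(4,5) = 0.
Both groups omitted at once is impossible, so 126 − 1 = 125.

125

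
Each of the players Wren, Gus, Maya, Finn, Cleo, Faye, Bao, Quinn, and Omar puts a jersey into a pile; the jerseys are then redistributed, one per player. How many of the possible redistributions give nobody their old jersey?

133496

Let Aᵢ be the assignments in which player i gets their old jersey. We want the size of the complement of A₁∪…∪A_9.
By inclusion–exclusion this is Σ_{j=0}^{9} (−1)^j C(9,j)·(9−j)!.
Computing: 362880 − 362880 + 181440 − 60480 + 15120 − 3024 + 504 − 72 + 9 − 1 = 133496.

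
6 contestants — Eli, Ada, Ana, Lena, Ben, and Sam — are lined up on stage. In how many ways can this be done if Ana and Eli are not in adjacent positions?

There are 6! = 720 arrangements in all. If Ana and Eli are adjacent, merging them into one block gives 2·(5)! = 240 arrangements.
Complementary counting: 720 − 240 = 480.

480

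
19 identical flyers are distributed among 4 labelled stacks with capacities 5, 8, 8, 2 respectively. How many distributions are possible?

Ignoring the caps, the number of non-negative solutions to x_1+…+x_4 = 19 is C(22,3) = 1540.
Subtract solutions that violate a single cap (substitute x_i' = x_i − (cap_i+1)): x_1 ≥ 6 gives C(16,3) = 560; x_2 ≥ 9 gives C(13,3) = 286; x_3 ≥ 9 gives C(13,3) = 286; x_4 ≥ 3 gives C(19,3) = 969. Together 2101.
Add back pairs where two caps are both exceeded: 35 + 35 + 286 + 4 + 120 + 120 = 600.
Subtract triples: 0 + 4 + 4 + 0 = 8.
By inclusion–exclusion the count is 1540 − 2101 + 600 − 8 = 31.

31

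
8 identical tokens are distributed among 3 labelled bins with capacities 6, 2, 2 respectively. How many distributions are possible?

Without the upper bounds there are C(10,2) = 45 ways to split 8 among 3 bins.
Subtract solutions that violate a single cap (substitute x_i' = x_i − (cap_i+1)): x_1 ≥ 7 gives C(3,2) = 3; x_2 ≥ 3 gives C(7,2) = 21; x_3 ≥ 3 gives C(7,2) = 21. Together 45.
Add back pairs where two caps are both exceeded: 0 + 0 + 6 = 6.
By inclusion–exclusion the count is 45 − 45 + 6 = 6.

6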